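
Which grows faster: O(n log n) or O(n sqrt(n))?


linearithmic grows slower than n^1.5
O(n log n) is asymptotically smaller; O(n sqrt(n)) grows faster


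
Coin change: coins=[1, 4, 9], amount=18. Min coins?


dp[0]=0; dp[i]=1+min(dp[i-c] for c in coins)
...dp[13]=2, dp[14]=3, dp[15]=4, dp[16]=4, dp[17]=3, dp[18]=2
Minimum coins for 18 = 2


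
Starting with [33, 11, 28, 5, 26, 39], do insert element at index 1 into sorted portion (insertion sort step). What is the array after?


After one pass: [11, 33, 28, 5, 26, 39]


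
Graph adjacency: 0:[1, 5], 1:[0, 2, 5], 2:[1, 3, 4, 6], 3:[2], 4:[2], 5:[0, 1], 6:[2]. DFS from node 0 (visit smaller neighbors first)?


DFS stack-based: start with [0]
Visit order: [0, 1, 2, 3, 4, 6, 5]


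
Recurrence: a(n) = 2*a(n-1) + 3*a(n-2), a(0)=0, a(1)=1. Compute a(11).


Build bottom-up:
...a(9)=4921, a(10)=14762, a(11)=2*14762+3*4921=44287


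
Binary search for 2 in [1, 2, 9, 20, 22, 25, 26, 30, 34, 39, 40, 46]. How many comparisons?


Search for 2:
[0,11] mid=5 arr[5]=25
[0,4] mid=2 arr[2]=9
[0,1] mid=0 arr[0]=1
[1,1] mid=1 arr[1]=2
Total: 4 comparisons


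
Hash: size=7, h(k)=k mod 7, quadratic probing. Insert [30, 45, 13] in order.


Insertions: 30->slot 2; 45->slot 3; 13->slot 6
Table: [None, None, 30, 45, None, None, 13]


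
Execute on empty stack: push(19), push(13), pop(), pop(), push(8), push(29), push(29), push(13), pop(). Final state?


push(19) -> [19]
push(13) -> [19, 13]
pop() returns 13 -> [19]
pop() returns 19 -> []
push(8) -> [8]
push(29) -> [8, 29]
push(29) -> [8, 29, 29]
push(13) -> [8, 29, 29, 13]
pop() returns 13 -> [8, 29, 29]
Final stack (bottom to top): [8, 29, 29]


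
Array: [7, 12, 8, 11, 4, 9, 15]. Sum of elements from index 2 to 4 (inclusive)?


Prefix sums: [0, 7, 19, 27, 38, 42, 51, 66]
Sum[2..4] = prefix[5] - prefix[2] = 42 - 19 = 23


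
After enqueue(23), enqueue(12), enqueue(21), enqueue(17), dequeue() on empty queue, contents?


enqueue(23) -> [23]
enqueue(12) -> [23, 12]
enqueue(21) -> [23, 12, 21]
enqueue(17) -> [23, 12, 21, 17]
dequeue() returns 23 -> [12, 21, 17]
Final queue (front to back): [12, 21, 17]


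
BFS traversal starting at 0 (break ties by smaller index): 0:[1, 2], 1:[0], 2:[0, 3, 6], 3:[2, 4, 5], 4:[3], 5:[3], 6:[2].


BFS queue: start with [0]
Visit order: [0, 1, 2, 3, 6, 4, 5]


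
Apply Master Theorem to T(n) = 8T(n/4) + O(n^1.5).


a=8, b=4, c=1.5. log_4(8)=1.5 = c=1.5. Case 2: O(n^c log n) = O(n^1.500 log n)
Complexity: O(n^1.500 log n)


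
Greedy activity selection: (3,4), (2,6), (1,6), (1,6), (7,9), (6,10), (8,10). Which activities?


Greedy: pick earliest-ending, then skip overlaps.
Selected (2 activities): [(3, 4), (7, 9)]


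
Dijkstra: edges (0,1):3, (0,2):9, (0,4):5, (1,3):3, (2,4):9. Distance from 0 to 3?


Dijkstra from 0:
Distances: {0: 0, 1: 3, 2: 9, 3: 6, 4: 5}
Shortest distance to 3 = 6, path = [0, 1, 3]


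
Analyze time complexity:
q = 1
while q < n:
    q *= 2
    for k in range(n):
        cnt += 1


Per nesting level: O(log n) * O(n) = O(n log n)
Complexity: O(n log n)


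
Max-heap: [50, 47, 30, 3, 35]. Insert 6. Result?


Append 6: [50, 47, 30, 3, 35, 6]
Bubble up: no swaps needed
Result: [50, 47, 30, 3, 35, 6]


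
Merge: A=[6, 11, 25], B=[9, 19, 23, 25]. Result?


Compare heads, take smaller each step.
Merged: [6, 9, 11, 19, 23, 25, 25]


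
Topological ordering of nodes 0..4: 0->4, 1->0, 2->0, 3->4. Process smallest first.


Kahn's algorithm, process smallest node first
Order: [1, 2, 0, 3, 4]


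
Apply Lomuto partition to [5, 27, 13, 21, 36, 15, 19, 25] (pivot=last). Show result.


Elements <= 25 go left of pivot.
Result: [5, 13, 21, 15, 19, 25, 36, 27], pivot at index 5


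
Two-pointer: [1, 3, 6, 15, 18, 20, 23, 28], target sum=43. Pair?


Two pointers: lo=0, hi=7
Found pair: (15, 28) summing to 43


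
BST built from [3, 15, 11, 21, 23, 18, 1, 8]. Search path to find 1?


BST root = 3
Search for 1: compare at each node
Path: [3, 1]


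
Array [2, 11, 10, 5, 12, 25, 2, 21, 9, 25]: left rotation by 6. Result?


Left rotate by 6: [2, 21, 9, 25, 2, 11, 10, 5, 12, 25]


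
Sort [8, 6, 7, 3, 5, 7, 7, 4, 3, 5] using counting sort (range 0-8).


Count array: [0, 0, 0, 2, 1, 2, 1, 3, 1]
Reconstruct: [3, 3, 4, 5, 5, 6, 7, 7, 7, 8]


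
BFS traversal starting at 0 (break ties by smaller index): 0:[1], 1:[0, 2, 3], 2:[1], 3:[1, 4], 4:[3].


BFS queue: start with [0]
Visit order: [0, 1, 2, 3, 4]


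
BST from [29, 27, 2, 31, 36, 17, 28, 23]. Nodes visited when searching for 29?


BST root = 29
Search for 29: compare at each node
Path: [29]


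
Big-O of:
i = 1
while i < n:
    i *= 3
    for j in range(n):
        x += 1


Per nesting level: O(log n) * O(n) = O(n log n)
Complexity: O(n log n)


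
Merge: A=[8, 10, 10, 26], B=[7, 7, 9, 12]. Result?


Compare heads, take smaller each step.
Merged: [7, 7, 8, 9, 10, 10, 12, 26]


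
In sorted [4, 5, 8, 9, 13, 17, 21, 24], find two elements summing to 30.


Two pointers: lo=0, hi=7
Found pair: (9, 21) summing to 30


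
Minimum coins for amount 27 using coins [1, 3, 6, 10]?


dp[0]=0; dp[i]=1+min(dp[i-c] for c in coins)
...dp[22]=3, dp[23]=3, dp[24]=4, dp[25]=4, dp[26]=3, dp[27]=4
Minimum coins for 27 = 4


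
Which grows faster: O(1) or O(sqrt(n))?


constant grows slower than sublinear
O(1) is asymptotically smaller; O(sqrt(n)) grows faster


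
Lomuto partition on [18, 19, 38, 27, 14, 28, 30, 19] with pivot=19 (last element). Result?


Elements <= 19 go left of pivot.
Result: [18, 19, 14, 19, 38, 28, 30, 27], pivot at index 3


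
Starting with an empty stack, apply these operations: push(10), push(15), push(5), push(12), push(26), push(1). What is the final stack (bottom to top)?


push(10) -> [10]
push(15) -> [10, 15]
push(5) -> [10, 15, 5]
push(12) -> [10, 15, 5, 12]
push(26) -> [10, 15, 5, 12, 26]
push(1) -> [10, 15, 5, 12, 26, 1]
Final stack (bottom to top): [10, 15, 5, 12, 26, 1]


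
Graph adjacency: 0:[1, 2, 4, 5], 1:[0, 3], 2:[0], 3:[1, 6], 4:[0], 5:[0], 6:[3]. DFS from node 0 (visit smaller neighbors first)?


DFS stack-based: start with [0]
Visit order: [0, 1, 3, 6, 2, 4, 5]


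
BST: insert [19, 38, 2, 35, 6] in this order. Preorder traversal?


Root = 19; build tree by BST insertion.
Preorder traversal: [19, 2, 6, 38, 35]


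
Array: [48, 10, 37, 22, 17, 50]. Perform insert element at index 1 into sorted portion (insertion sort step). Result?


After one pass: [10, 48, 37, 22, 17, 50]


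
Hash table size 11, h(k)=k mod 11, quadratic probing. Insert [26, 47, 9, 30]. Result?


Insertions: 26->slot 4; 47->slot 3; 9->slot 9; 30->slot 8
Table: [None, None, None, 47, 26, None, None, None, 30, 9, None]


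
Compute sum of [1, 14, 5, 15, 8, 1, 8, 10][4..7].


Prefix sums: [0, 1, 15, 20, 35, 43, 44, 52, 62]
Sum[4..7] = prefix[8] - prefix[4] = 62 - 35 = 27


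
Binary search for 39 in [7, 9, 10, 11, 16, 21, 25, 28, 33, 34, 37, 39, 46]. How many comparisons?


Search for 39:
[0,12] mid=6 arr[6]=25
[7,12] mid=9 arr[9]=34
[10,12] mid=11 arr[11]=39
Total: 3 comparisons


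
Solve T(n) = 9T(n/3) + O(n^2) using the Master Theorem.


a=9, b=3, c=2. log_3(9)=2 = c=2. Case 2: O(n^c log n) = O(n^2 log n)
Complexity: O(n^2 log n)


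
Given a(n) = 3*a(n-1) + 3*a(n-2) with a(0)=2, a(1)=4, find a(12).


Build bottom-up:
...a(10)=747468, a(11)=2833866, a(12)=3*2833866+3*747468=10744002


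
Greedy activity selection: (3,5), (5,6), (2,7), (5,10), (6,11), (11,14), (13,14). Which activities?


Greedy: pick earliest-ending, then skip overlaps.
Selected (4 activities): [(3, 5), (5, 6), (6, 11), (11, 14)]


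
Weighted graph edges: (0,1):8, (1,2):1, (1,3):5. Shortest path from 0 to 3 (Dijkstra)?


Dijkstra from 0:
Distances: {0: 0, 1: 8, 2: 9, 3: 13}
Shortest distance to 3 = 13, path = [0, 1, 3]


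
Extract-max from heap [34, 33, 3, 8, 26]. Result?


Max = 34
Replace root with last, heapify down
Resulting heap: [33, 26, 3, 8]


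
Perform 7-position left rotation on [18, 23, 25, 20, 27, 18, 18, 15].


Left rotate by 7: [15, 18, 23, 25, 20, 27, 18, 18]


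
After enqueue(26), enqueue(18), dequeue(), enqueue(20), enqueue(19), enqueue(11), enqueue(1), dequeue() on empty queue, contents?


enqueue(26) -> [26]
enqueue(18) -> [26, 18]
dequeue() returns 26 -> [18]
enqueue(20) -> [18, 20]
enqueue(19) -> [18, 20, 19]
enqueue(11) -> [18, 20, 19, 11]
enqueue(1) -> [18, 20, 19, 11, 1]
dequeue() returns 18 -> [20, 19, 11, 1]
Final queue (front to back): [20, 19, 11, 1]


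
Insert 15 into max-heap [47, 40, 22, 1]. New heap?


Append 15: [47, 40, 22, 1, 15]
Bubble up: no swaps needed
Result: [47, 40, 22, 1, 15]


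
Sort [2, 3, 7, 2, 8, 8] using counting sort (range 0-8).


Count array: [0, 0, 2, 1, 0, 0, 0, 1, 2]
Reconstruct: [2, 2, 3, 7, 8, 8]


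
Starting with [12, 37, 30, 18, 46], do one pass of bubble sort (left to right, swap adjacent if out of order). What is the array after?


After one pass: [12, 30, 18, 37, 46]


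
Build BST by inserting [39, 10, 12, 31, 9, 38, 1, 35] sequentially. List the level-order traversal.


Root = 39; build tree by BST insertion.
Level-Order traversal: [39, 10, 9, 12, 1, 31, 38, 35]


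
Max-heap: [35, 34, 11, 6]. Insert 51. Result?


Append 51: [35, 34, 11, 6, 51]
Bubble up: swap idx 4(51) with idx 1(34); swap idx 1(51) with idx 0(35)
Result: [51, 35, 11, 6, 34]


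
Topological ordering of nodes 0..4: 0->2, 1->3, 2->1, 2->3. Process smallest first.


Kahn's algorithm, process smallest node first
Order: [0, 2, 1, 3, 4]


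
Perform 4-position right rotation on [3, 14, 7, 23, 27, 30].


Right rotate by 4: [7, 23, 27, 30, 3, 14]


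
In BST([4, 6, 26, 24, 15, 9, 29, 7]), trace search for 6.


BST root = 4
Search for 6: compare at each node
Path: [4, 6]


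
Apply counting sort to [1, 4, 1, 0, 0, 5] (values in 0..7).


Count array: [2, 2, 0, 0, 1, 1, 0, 0]
Reconstruct: [0, 0, 1, 1, 4, 5]


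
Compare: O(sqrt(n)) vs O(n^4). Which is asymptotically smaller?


sublinear grows slower than quartic
O(sqrt(n)) is asymptotically smaller; O(n^4) grows faster


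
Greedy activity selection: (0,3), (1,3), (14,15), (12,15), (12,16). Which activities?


Greedy: pick earliest-ending, then skip overlaps.
Selected (2 activities): [(0, 3), (14, 15)]


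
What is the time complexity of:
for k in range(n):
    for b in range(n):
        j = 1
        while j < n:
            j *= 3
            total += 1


Per nesting level: O(n) * O(n) * O(log n) = O(n^2 log n)
Complexity: O(n^2 log n)


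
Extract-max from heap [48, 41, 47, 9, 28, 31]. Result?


Max = 48
Replace root with last, heapify down
Resulting heap: [47, 41, 31, 9, 28]


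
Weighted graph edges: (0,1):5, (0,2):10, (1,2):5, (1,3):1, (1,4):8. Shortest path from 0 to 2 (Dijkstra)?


Dijkstra from 0:
Distances: {0: 0, 1: 5, 2: 10, 3: 6, 4: 13}
Shortest distance to 2 = 10, path = [0, 2]


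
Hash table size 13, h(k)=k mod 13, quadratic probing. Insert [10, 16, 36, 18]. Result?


Insertions: 10->slot 10; 16->slot 3; 36->slot 11; 18->slot 5
Table: [None, None, None, 16, None, 18, None, None, None, None, 10, 36, None]


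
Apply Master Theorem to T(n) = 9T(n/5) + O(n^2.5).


a=9, b=5, c=2.5. log_5(9)=1.365 < c=2.5. Case 3: O(n^c) = O(n^2.500)
Complexity: O(n^2.500)


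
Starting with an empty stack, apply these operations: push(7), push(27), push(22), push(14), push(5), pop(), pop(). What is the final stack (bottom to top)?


push(7) -> [7]
push(27) -> [7, 27]
push(22) -> [7, 27, 22]
push(14) -> [7, 27, 22, 14]
push(5) -> [7, 27, 22, 14, 5]
pop() returns 5 -> [7, 27, 22, 14]
pop() returns 14 -> [7, 27, 22]
Final stack (bottom to top): [7, 27, 22]


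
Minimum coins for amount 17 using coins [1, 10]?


dp[0]=0; dp[i]=1+min(dp[i-c] for c in coins)
...dp[12]=3, dp[13]=4, dp[14]=5, dp[15]=6, dp[16]=7, dp[17]=8
Minimum coins for 17 = 8


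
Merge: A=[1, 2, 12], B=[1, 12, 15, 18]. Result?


Compare heads, take smaller each step.
Merged: [1, 1, 2, 12, 12, 15, 18]


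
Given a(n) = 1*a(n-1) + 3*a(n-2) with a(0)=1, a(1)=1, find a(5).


Build bottom-up:
...a(3)=7, a(4)=19, a(5)=1*19+3*7=40


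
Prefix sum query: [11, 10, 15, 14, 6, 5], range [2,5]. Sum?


Prefix sums: [0, 11, 21, 36, 50, 56, 61]
Sum[2..5] = prefix[6] - prefix[2] = 61 - 21 = 40


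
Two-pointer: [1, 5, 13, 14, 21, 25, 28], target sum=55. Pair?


Two pointers: lo=0, hi=6
No pair sums to 55


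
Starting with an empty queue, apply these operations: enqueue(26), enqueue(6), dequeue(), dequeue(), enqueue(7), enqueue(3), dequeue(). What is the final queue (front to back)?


enqueue(26) -> [26]
enqueue(6) -> [26, 6]
dequeue() returns 26 -> [6]
dequeue() returns 6 -> []
enqueue(7) -> [7]
enqueue(3) -> [7, 3]
dequeue() returns 7 -> [3]
Final queue (front to back): [3]


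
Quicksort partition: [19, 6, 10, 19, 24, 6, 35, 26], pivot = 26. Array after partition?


Elements <= 26 go left of pivot.
Result: [19, 6, 10, 19, 24, 6, 26, 35], pivot at index 6


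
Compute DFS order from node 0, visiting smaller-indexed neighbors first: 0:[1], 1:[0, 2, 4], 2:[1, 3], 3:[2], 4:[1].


DFS stack-based: start with [0]
Visit order: [0, 1, 2, 3, 4]


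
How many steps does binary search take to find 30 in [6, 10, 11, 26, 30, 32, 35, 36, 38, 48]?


Search for 30:
[0,9] mid=4 arr[4]=30
Total: 1 comparisons


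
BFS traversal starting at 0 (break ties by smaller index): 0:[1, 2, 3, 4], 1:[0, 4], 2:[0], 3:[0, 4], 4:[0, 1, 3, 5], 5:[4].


BFS queue: start with [0]
Visit order: [0, 1, 2, 3, 4, 5]


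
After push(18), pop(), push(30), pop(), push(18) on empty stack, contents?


push(18) -> [18]
pop() returns 18 -> []
push(30) -> [30]
pop() returns 30 -> []
push(18) -> [18]
Final stack (bottom to top): [18]


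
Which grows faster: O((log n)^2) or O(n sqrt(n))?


polylogarithmic grows slower than n^1.5
O((log n)^2) is asymptotically smaller; O(n sqrt(n)) grows faster


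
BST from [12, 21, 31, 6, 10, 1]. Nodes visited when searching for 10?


BST root = 12
Search for 10: compare at each node
Path: [12, 6, 10]


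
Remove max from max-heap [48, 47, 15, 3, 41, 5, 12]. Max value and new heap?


Max = 48
Replace root with last, heapify down
Resulting heap: [47, 41, 15, 3, 12, 5]


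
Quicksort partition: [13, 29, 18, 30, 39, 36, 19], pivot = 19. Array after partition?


Elements <= 19 go left of pivot.
Result: [13, 18, 19, 30, 39, 36, 29], pivot at index 2


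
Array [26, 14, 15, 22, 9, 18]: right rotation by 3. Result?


Right rotate by 3: [22, 9, 18, 26, 14, 15]


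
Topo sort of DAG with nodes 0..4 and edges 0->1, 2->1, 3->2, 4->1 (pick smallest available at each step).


Kahn's algorithm, process smallest node first
Order: [0, 3, 2, 4, 1]


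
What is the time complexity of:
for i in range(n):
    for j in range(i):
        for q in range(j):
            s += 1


Per nesting level: O(n) * O(n) [triangular over i] * O(n) [triangular over j] = O(n^3)
Complexity: O(n^3)


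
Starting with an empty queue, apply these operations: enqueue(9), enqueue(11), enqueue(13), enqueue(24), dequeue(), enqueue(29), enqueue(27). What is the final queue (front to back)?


enqueue(9) -> [9]
enqueue(11) -> [9, 11]
enqueue(13) -> [9, 11, 13]
enqueue(24) -> [9, 11, 13, 24]
dequeue() returns 9 -> [11, 13, 24]
enqueue(29) -> [11, 13, 24, 29]
enqueue(27) -> [11, 13, 24, 29, 27]
Final queue (front to back): [11, 13, 24, 29, 27]


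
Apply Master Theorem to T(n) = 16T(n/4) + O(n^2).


a=16, b=4, c=2. log_4(16)=2 = c=2. Case 2: O(n^c log n) = O(n^2 log n)
Complexity: O(n^2 log n)


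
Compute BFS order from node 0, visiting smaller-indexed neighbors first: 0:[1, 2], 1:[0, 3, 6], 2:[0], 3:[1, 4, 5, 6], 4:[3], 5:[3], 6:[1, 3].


BFS queue: start with [0]
Visit order: [0, 1, 2, 3, 6, 4, 5]


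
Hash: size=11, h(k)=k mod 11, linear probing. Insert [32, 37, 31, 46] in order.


Insertions: 32->slot 10; 37->slot 4; 31->slot 9; 46->slot 2
Table: [None, None, 46, None, 37, None, None, None, None, 31, 32]


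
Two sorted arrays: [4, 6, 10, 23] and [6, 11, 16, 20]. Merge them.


Compare heads, take smaller each step.
Merged: [4, 6, 6, 10, 11, 16, 20, 23]


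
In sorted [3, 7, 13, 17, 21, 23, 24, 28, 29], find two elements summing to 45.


Two pointers: lo=0, hi=8
Found pair: (17, 28) summing to 45


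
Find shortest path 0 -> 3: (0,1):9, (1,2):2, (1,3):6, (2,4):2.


Dijkstra from 0:
Distances: {0: 0, 1: 9, 2: 11, 3: 15, 4: 13}
Shortest distance to 3 = 15, path = [0, 1, 3]


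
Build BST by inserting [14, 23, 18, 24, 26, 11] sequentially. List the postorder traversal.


Root = 14; build tree by BST insertion.
Postorder traversal: [11, 18, 26, 24, 23, 14]


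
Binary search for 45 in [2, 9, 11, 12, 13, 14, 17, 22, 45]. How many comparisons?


Search for 45:
[0,8] mid=4 arr[4]=13
[5,8] mid=6 arr[6]=17
[7,8] mid=7 arr[7]=22
[8,8] mid=8 arr[8]=45
Total: 4 comparisons


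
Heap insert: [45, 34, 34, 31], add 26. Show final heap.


Append 26: [45, 34, 34, 31, 26]
Bubble up: no swaps needed
Result: [45, 34, 34, 31, 26]


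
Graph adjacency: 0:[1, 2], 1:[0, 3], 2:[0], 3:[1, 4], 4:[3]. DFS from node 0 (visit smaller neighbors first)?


DFS stack-based: start with [0]
Visit order: [0, 1, 3, 4, 2]


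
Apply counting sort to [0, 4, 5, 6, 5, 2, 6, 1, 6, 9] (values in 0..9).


Count array: [1, 1, 1, 0, 1, 2, 3, 0, 0, 1]
Reconstruct: [0, 1, 2, 4, 5, 5, 6, 6, 6, 9]


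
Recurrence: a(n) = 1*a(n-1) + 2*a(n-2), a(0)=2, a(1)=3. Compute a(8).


Build bottom-up:
...a(6)=107, a(7)=213, a(8)=1*213+2*107=427


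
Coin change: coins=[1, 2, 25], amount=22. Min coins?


dp[0]=0; dp[i]=1+min(dp[i-c] for c in coins)
...dp[17]=9, dp[18]=9, dp[19]=10, dp[20]=10, dp[21]=11, dp[22]=11
Minimum coins for 22 = 11


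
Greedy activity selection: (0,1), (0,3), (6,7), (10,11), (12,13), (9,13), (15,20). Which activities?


Greedy: pick earliest-ending, then skip overlaps.
Selected (5 activities): [(0, 1), (6, 7), (10, 11), (12, 13), (15, 20)]


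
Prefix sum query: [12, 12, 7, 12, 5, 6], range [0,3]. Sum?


Prefix sums: [0, 12, 24, 31, 43, 48, 54]
Sum[0..3] = prefix[4] - prefix[0] = 43 - 0 = 43


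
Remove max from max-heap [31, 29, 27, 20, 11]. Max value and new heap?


Max = 31
Replace root with last, heapify down
Resulting heap: [29, 20, 27, 11]


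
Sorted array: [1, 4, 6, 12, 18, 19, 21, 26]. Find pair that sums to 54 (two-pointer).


Two pointers: lo=0, hi=7
No pair sums to 54


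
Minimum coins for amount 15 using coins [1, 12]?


dp[0]=0; dp[i]=1+min(dp[i-c] for c in coins)
...dp[10]=10, dp[11]=11, dp[12]=1, dp[13]=2, dp[14]=3, dp[15]=4
Minimum coins for 15 = 4


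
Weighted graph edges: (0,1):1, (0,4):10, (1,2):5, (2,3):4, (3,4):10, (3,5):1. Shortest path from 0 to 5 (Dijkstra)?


Dijkstra from 0:
Distances: {0: 0, 1: 1, 2: 6, 3: 10, 4: 10, 5: 11}
Shortest distance to 5 = 11, path = [0, 1, 2, 3, 5]


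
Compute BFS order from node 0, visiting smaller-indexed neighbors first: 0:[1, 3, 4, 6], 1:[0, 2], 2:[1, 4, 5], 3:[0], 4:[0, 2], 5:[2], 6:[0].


BFS queue: start with [0]
Visit order: [0, 1, 3, 4, 6, 2, 5]


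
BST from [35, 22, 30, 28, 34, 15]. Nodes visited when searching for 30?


BST root = 35
Search for 30: compare at each node
Path: [35, 22, 30]


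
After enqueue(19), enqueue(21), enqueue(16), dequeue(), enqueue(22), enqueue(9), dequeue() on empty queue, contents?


enqueue(19) -> [19]
enqueue(21) -> [19, 21]
enqueue(16) -> [19, 21, 16]
dequeue() returns 19 -> [21, 16]
enqueue(22) -> [21, 16, 22]
enqueue(9) -> [21, 16, 22, 9]
dequeue() returns 21 -> [16, 22, 9]
Final queue (front to back): [16, 22, 9]


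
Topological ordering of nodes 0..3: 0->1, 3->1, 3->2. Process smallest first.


Kahn's algorithm, process smallest node first
Order: [0, 3, 1, 2]


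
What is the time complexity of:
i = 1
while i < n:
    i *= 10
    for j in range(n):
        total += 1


Per nesting level: O(log n) * O(n) = O(n log n)
Complexity: O(n log n)


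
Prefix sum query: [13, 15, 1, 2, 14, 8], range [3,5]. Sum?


Prefix sums: [0, 13, 28, 29, 31, 45, 53]
Sum[3..5] = prefix[6] - prefix[3] = 53 - 29 = 24


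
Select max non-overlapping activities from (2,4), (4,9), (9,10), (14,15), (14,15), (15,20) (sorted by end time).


Greedy: pick earliest-ending, then skip overlaps.
Selected (5 activities): [(2, 4), (4, 9), (9, 10), (14, 15), (15, 20)]


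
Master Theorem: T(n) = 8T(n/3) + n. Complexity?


a=8, b=3, c=1. log_3(8)=1.893 > c=1. Case 1: O(n^log_b(a)) = O(n^1.893)
Complexity: O(n^1.893)


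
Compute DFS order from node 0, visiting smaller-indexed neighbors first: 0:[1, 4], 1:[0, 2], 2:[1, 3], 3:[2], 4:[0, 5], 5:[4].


DFS stack-based: start with [0]
Visit order: [0, 1, 2, 3, 4, 5]


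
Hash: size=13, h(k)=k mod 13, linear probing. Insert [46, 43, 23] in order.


Insertions: 46->slot 7; 43->slot 4; 23->slot 10
Table: [None, None, None, None, 43, None, None, 46, None, None, 23, None, None]


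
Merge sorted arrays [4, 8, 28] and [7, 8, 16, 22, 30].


Compare heads, take smaller each step.
Merged: [4, 7, 8, 8, 16, 22, 28, 30]


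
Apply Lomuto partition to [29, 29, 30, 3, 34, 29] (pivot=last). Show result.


Elements <= 29 go left of pivot.
Result: [29, 29, 3, 29, 34, 30], pivot at index 3


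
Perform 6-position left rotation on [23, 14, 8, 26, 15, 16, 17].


Left rotate by 6: [17, 23, 14, 8, 26, 15, 16]


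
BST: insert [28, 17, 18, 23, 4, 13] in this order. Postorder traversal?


Root = 28; build tree by BST insertion.
Postorder traversal: [13, 4, 23, 18, 17, 28]


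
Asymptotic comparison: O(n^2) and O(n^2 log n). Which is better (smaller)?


quadratic grows slower than n^2 log n
O(n^2) is asymptotically smaller; O(n^2 log n) grows faster


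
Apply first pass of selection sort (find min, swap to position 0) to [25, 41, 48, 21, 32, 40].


After one pass: [21, 41, 48, 25, 32, 40]


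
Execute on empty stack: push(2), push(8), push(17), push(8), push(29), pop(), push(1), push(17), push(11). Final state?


push(2) -> [2]
push(8) -> [2, 8]
push(17) -> [2, 8, 17]
push(8) -> [2, 8, 17, 8]
push(29) -> [2, 8, 17, 8, 29]
pop() returns 29 -> [2, 8, 17, 8]
push(1) -> [2, 8, 17, 8, 1]
push(17) -> [2, 8, 17, 8, 1, 17]
push(11) -> [2, 8, 17, 8, 1, 17, 11]
Final stack (bottom to top): [2, 8, 17, 8, 1, 17, 11]


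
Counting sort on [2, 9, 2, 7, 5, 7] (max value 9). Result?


Count array: [0, 0, 2, 0, 0, 1, 0, 2, 0, 1]
Reconstruct: [2, 2, 5, 7, 7, 9]


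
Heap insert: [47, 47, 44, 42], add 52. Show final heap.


Append 52: [47, 47, 44, 42, 52]
Bubble up: swap idx 4(52) with idx 1(47); swap idx 1(52) with idx 0(47)
Result: [52, 47, 44, 42, 47]


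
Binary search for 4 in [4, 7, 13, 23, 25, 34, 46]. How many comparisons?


Search for 4:
[0,6] mid=3 arr[3]=23
[0,2] mid=1 arr[1]=7
[0,0] mid=0 arr[0]=4
Total: 3 comparisons


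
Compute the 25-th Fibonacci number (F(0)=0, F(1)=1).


F(n)=F(n-1)+F(n-2)
...F(23)=28657, F(24)=46368, F(25)=75025


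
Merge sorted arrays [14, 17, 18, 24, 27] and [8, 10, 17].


Compare heads, take smaller each step.
Merged: [8, 10, 14, 17, 17, 18, 24, 27]


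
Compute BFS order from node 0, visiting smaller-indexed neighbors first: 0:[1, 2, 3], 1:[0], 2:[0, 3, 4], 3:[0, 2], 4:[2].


BFS queue: start with [0]
Visit order: [0, 1, 2, 3, 4]


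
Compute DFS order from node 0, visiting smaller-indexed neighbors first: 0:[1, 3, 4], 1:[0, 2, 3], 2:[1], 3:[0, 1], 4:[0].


DFS stack-based: start with [0]
Visit order: [0, 1, 2, 3, 4]


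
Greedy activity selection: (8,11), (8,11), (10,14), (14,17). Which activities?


Greedy: pick earliest-ending, then skip overlaps.
Selected (2 activities): [(8, 11), (14, 17)]


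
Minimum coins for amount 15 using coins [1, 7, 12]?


dp[0]=0; dp[i]=1+min(dp[i-c] for c in coins)
...dp[10]=4, dp[11]=5, dp[12]=1, dp[13]=2, dp[14]=2, dp[15]=3
Minimum coins for 15 = 3


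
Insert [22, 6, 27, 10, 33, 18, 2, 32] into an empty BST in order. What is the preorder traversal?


Root = 22; build tree by BST insertion.
Preorder traversal: [22, 6, 2, 10, 18, 27, 33, 32]


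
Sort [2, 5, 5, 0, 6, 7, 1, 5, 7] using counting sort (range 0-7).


Count array: [1, 1, 1, 0, 0, 3, 1, 2]
Reconstruct: [0, 1, 2, 5, 5, 5, 6, 7, 7]


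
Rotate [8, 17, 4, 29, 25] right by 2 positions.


Right rotate by 2: [29, 25, 8, 17, 4]


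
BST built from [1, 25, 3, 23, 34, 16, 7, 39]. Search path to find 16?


BST root = 1
Search for 16: compare at each node
Path: [1, 25, 3, 23, 16]


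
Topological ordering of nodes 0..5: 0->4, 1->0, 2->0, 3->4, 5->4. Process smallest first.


Kahn's algorithm, process smallest node first
Order: [1, 2, 0, 3, 5, 4]


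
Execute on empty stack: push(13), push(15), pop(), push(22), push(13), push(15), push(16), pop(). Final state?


push(13) -> [13]
push(15) -> [13, 15]
pop() returns 15 -> [13]
push(22) -> [13, 22]
push(13) -> [13, 22, 13]
push(15) -> [13, 22, 13, 15]
push(16) -> [13, 22, 13, 15, 16]
pop() returns 16 -> [13, 22, 13, 15]
Final stack (bottom to top): [13, 22, 13, 15]


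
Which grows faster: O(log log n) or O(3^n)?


double-logarithmic grows slower than exponential (base 3)
O(log log n) is asymptotically smaller; O(3^n) grows faster


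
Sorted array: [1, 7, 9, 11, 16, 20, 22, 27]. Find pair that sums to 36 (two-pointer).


Two pointers: lo=0, hi=7
Found pair: (9, 27) summing to 36


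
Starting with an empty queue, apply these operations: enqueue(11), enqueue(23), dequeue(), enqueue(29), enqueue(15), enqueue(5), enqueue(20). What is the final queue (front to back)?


enqueue(11) -> [11]
enqueue(23) -> [11, 23]
dequeue() returns 11 -> [23]
enqueue(29) -> [23, 29]
enqueue(15) -> [23, 29, 15]
enqueue(5) -> [23, 29, 15, 5]
enqueue(20) -> [23, 29, 15, 5, 20]
Final queue (front to back): [23, 29, 15, 5, 20]


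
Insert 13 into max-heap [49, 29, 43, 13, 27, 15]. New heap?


Append 13: [49, 29, 43, 13, 27, 15, 13]
Bubble up: no swaps needed
Result: [49, 29, 43, 13, 27, 15, 13]


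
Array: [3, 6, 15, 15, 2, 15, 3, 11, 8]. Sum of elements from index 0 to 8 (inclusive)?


Prefix sums: [0, 3, 9, 24, 39, 41, 56, 59, 70, 78]
Sum[0..8] = prefix[9] - prefix[0] = 78 - 0 = 78


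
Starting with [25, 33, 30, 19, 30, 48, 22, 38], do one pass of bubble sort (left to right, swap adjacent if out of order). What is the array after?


After one pass: [25, 30, 19, 30, 33, 22, 38, 48]


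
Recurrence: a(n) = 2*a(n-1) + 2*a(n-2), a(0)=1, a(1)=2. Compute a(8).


Build bottom-up:
...a(6)=328, a(7)=896, a(8)=2*896+2*328=2448


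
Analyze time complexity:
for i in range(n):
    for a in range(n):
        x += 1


Per nesting level: O(n) * O(n) = O(n^2)
Complexity: O(n^2)


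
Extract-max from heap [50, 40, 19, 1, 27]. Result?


Max = 50
Replace root with last, heapify down
Resulting heap: [40, 27, 19, 1]


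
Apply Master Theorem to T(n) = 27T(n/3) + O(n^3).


a=27, b=3, c=3. log_3(27)=3 = c=3. Case 2: O(n^c log n) = O(n^3 log n)
Complexity: O(n^3 log n)


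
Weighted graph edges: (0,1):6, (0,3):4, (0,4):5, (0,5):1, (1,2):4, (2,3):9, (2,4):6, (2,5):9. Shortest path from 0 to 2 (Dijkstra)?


Dijkstra from 0:
Distances: {0: 0, 1: 6, 2: 10, 3: 4, 4: 5, 5: 1}
Shortest distance to 2 = 10, path = [0, 5, 2]


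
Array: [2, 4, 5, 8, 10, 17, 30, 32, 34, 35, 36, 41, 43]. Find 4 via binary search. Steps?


Search for 4:
[0,12] mid=6 arr[6]=30
[0,5] mid=2 arr[2]=5
[0,1] mid=0 arr[0]=2
[1,1] mid=1 arr[1]=4
Total: 4 comparisons


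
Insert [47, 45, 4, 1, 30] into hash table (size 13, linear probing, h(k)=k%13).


Insertions: 47->slot 8; 45->slot 6; 4->slot 4; 1->slot 1; 30->slot 5
Table: [None, 1, None, None, 4, 30, 45, None, 47, None, None, None, None]


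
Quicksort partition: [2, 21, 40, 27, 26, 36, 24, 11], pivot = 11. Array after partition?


Elements <= 11 go left of pivot.
Result: [2, 11, 40, 27, 26, 36, 24, 21], pivot at index 1


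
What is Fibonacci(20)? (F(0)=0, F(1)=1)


F(n)=F(n-1)+F(n-2)
...F(18)=2584, F(19)=4181, F(20)=6765


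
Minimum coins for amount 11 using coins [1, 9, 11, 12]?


dp[0]=0; dp[i]=1+min(dp[i-c] for c in coins)
...dp[6]=6, dp[7]=7, dp[8]=8, dp[9]=1, dp[10]=2, dp[11]=1
Minimum coins for 11 = 1


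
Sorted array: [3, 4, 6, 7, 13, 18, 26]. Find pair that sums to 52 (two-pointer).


Two pointers: lo=0, hi=6
No pair sums to 52


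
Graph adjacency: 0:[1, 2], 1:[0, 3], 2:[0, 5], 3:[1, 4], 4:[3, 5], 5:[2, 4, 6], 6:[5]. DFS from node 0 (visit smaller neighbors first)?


DFS stack-based: start with [0]
Visit order: [0, 1, 3, 4, 5, 2, 6]


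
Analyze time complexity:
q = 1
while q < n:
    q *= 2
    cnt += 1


Per nesting level: O(log n) = O(log n)
Complexity: O(log n)


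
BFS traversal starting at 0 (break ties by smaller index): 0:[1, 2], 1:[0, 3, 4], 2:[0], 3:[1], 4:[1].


BFS queue: start with [0]
Visit order: [0, 1, 2, 3, 4]


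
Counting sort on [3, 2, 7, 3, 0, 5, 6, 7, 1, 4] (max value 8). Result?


Count array: [1, 1, 1, 2, 1, 1, 1, 2, 0]
Reconstruct: [0, 1, 2, 3, 3, 4, 5, 6, 7, 7]


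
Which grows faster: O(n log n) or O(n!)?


linearithmic grows slower than factorial
O(n log n) is asymptotically smaller; O(n!) grows faster


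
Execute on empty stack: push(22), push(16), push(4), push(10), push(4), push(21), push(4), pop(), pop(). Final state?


push(22) -> [22]
push(16) -> [22, 16]
push(4) -> [22, 16, 4]
push(10) -> [22, 16, 4, 10]
push(4) -> [22, 16, 4, 10, 4]
push(21) -> [22, 16, 4, 10, 4, 21]
push(4) -> [22, 16, 4, 10, 4, 21, 4]
pop() returns 4 -> [22, 16, 4, 10, 4, 21]
pop() returns 21 -> [22, 16, 4, 10, 4]
Final stack (bottom to top): [22, 16, 4, 10, 4]


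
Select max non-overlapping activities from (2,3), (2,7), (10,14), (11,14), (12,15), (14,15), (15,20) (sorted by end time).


Greedy: pick earliest-ending, then skip overlaps.
Selected (4 activities): [(2, 3), (10, 14), (14, 15), (15, 20)]


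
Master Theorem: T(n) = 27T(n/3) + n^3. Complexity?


a=27, b=3, c=3. log_3(27)=3 = c=3. Case 2: O(n^c log n) = O(n^3 log n)
Complexity: O(n^3 log n)


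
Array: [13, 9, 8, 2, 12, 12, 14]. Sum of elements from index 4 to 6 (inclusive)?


Prefix sums: [0, 13, 22, 30, 32, 44, 56, 70]
Sum[4..6] = prefix[7] - prefix[4] = 70 - 32 = 38


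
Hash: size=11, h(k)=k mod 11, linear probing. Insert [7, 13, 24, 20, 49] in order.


Insertions: 7->slot 7; 13->slot 2; 24->slot 3; 20->slot 9; 49->slot 5
Table: [None, None, 13, 24, None, 49, None, 7, None, 20, None]


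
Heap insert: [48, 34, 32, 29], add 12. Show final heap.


Append 12: [48, 34, 32, 29, 12]
Bubble up: no swaps needed
Result: [48, 34, 32, 29, 12]


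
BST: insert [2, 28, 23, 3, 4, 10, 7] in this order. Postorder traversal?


Root = 2; build tree by BST insertion.
Postorder traversal: [7, 10, 4, 3, 23, 28, 2]


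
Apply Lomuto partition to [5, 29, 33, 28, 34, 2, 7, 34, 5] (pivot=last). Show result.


Elements <= 5 go left of pivot.
Result: [5, 2, 5, 28, 34, 29, 7, 34, 33], pivot at index 2


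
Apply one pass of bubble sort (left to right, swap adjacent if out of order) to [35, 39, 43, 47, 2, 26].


After one pass: [35, 39, 43, 2, 26, 47]


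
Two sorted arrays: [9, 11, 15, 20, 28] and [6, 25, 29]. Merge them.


Compare heads, take smaller each step.
Merged: [6, 9, 11, 15, 20, 25, 28, 29]


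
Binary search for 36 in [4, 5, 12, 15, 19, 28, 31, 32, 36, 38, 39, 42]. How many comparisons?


Search for 36:
[0,11] mid=5 arr[5]=28
[6,11] mid=8 arr[8]=36
Total: 2 comparisons


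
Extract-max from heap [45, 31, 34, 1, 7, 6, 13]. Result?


Max = 45
Replace root with last, heapify down
Resulting heap: [34, 31, 13, 1, 7, 6]


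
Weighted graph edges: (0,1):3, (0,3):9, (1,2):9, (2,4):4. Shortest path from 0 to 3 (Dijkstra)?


Dijkstra from 0:
Distances: {0: 0, 1: 3, 2: 12, 3: 9, 4: 16}
Shortest distance to 3 = 9, path = [0, 3]


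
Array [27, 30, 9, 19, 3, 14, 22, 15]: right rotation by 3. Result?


Right rotate by 3: [14, 22, 15, 27, 30, 9, 19, 3]


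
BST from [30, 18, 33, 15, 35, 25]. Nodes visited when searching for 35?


BST root = 30
Search for 35: compare at each node
Path: [30, 33, 35]


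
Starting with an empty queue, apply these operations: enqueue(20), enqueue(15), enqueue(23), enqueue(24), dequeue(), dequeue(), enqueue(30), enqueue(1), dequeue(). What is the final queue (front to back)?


enqueue(20) -> [20]
enqueue(15) -> [20, 15]
enqueue(23) -> [20, 15, 23]
enqueue(24) -> [20, 15, 23, 24]
dequeue() returns 20 -> [15, 23, 24]
dequeue() returns 15 -> [23, 24]
enqueue(30) -> [23, 24, 30]
enqueue(1) -> [23, 24, 30, 1]
dequeue() returns 23 -> [24, 30, 1]
Final queue (front to back): [24, 30, 1]


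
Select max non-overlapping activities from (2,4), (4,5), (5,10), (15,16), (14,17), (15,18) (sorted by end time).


Greedy: pick earliest-ending, then skip overlaps.
Selected (4 activities): [(2, 4), (4, 5), (5, 10), (15, 16)]


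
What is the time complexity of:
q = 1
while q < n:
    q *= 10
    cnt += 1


Per nesting level: O(log n) = O(log n)
Complexity: O(log n)


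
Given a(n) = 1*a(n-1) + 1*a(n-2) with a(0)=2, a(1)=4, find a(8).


Build bottom-up:
...a(6)=42, a(7)=68, a(8)=1*68+1*42=110


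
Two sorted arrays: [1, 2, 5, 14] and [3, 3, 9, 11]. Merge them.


Compare heads, take smaller each step.
Merged: [1, 2, 3, 3, 5, 9, 11, 14]


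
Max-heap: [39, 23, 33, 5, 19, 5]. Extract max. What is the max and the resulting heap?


Max = 39
Replace root with last, heapify down
Resulting heap: [33, 23, 5, 5, 19]


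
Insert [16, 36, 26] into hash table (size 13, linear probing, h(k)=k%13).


Insertions: 16->slot 3; 36->slot 10; 26->slot 0
Table: [26, None, None, 16, None, None, None, None, None, None, 36, None, None]


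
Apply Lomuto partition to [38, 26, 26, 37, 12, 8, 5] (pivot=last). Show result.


Elements <= 5 go left of pivot.
Result: [5, 26, 26, 37, 12, 8, 38], pivot at index 0


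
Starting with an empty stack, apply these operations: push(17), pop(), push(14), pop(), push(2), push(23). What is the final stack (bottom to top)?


push(17) -> [17]
pop() returns 17 -> []
push(14) -> [14]
pop() returns 14 -> []
push(2) -> [2]
push(23) -> [2, 23]
Final stack (bottom to top): [2, 23]


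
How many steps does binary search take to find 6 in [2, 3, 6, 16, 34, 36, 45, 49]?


Search for 6:
[0,7] mid=3 arr[3]=16
[0,2] mid=1 arr[1]=3
[2,2] mid=2 arr[2]=6
Total: 3 comparisons


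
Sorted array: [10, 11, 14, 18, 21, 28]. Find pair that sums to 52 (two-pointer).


Two pointers: lo=0, hi=5
No pair sums to 52


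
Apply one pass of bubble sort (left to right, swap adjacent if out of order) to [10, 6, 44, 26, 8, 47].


After one pass: [6, 10, 26, 8, 44, 47]


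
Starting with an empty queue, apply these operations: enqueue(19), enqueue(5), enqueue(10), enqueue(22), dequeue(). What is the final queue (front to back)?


enqueue(19) -> [19]
enqueue(5) -> [19, 5]
enqueue(10) -> [19, 5, 10]
enqueue(22) -> [19, 5, 10, 22]
dequeue() returns 19 -> [5, 10, 22]
Final queue (front to back): [5, 10, 22]


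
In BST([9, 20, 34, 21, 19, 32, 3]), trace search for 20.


BST root = 9
Search for 20: compare at each node
Path: [9, 20]


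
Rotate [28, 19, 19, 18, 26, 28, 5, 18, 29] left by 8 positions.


Left rotate by 8: [29, 28, 19, 19, 18, 26, 28, 5, 18]


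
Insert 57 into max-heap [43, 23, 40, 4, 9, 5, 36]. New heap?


Append 57: [43, 23, 40, 4, 9, 5, 36, 57]
Bubble up: swap idx 7(57) with idx 3(4); swap idx 3(57) with idx 1(23); swap idx 1(57) with idx 0(43)
Result: [57, 43, 40, 23, 9, 5, 36, 4]


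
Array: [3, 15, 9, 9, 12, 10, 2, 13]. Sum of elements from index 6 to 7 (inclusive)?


Prefix sums: [0, 3, 18, 27, 36, 48, 58, 60, 73]
Sum[6..7] = prefix[8] - prefix[6] = 73 - 58 = 15


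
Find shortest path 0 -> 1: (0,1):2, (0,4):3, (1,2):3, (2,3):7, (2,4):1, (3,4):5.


Dijkstra from 0:
Distances: {0: 0, 1: 2, 2: 4, 3: 8, 4: 3}
Shortest distance to 1 = 2, path = [0, 1]


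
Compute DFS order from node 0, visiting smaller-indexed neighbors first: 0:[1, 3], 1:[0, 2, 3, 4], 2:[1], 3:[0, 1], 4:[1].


DFS stack-based: start with [0]
Visit order: [0, 1, 2, 3, 4]


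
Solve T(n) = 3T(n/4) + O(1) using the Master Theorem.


a=3, b=4, c=0. log_4(3)=0.792 > c=0. Case 1: O(n^log_b(a)) = O(n^0.792)
Complexity: O(n^0.792)


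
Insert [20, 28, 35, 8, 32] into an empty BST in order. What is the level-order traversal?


Root = 20; build tree by BST insertion.
Level-Order traversal: [20, 8, 28, 35, 32]


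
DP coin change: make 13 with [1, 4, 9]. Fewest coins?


dp[0]=0; dp[i]=1+min(dp[i-c] for c in coins)
...dp[8]=2, dp[9]=1, dp[10]=2, dp[11]=3, dp[12]=3, dp[13]=2
Minimum coins for 13 = 2


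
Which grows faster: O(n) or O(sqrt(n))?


sublinear grows slower than linear
O(sqrt(n)) is asymptotically smaller; O(n) grows faster


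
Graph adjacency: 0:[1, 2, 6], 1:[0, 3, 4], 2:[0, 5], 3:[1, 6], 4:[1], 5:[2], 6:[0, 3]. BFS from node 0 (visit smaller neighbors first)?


BFS queue: start with [0]
Visit order: [0, 1, 2, 6, 3, 4, 5]


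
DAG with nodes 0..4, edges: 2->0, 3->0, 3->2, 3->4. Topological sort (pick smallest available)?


Kahn's algorithm, process smallest node first
Order: [1, 3, 2, 0, 4]


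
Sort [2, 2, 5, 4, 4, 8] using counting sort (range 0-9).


Count array: [0, 0, 2, 0, 2, 1, 0, 0, 1, 0]
Reconstruct: [2, 2, 4, 4, 5, 8]


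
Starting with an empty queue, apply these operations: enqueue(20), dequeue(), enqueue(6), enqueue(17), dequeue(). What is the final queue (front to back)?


enqueue(20) -> [20]
dequeue() returns 20 -> []
enqueue(6) -> [6]
enqueue(17) -> [6, 17]
dequeue() returns 6 -> [17]
Final queue (front to back): [17]


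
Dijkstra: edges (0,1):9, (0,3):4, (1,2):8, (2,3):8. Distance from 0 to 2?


Dijkstra from 0:
Distances: {0: 0, 1: 9, 2: 12, 3: 4}
Shortest distance to 2 = 12, path = [0, 3, 2]


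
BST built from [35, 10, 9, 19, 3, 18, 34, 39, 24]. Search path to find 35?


BST root = 35
Search for 35: compare at each node
Path: [35]


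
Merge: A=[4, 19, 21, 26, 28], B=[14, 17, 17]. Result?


Compare heads, take smaller each step.
Merged: [4, 14, 17, 17, 19, 21, 26, 28]


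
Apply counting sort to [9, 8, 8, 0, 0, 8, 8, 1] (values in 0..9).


Count array: [2, 1, 0, 0, 0, 0, 0, 0, 4, 1]
Reconstruct: [0, 0, 1, 8, 8, 8, 8, 9]


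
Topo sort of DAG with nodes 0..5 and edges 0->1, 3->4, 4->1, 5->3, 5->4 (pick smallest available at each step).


Kahn's algorithm, process smallest node first
Order: [0, 2, 5, 3, 4, 1]


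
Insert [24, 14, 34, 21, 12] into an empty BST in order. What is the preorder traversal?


Root = 24; build tree by BST insertion.
Preorder traversal: [24, 14, 12, 21, 34]


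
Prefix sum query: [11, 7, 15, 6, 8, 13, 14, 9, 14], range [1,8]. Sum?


Prefix sums: [0, 11, 18, 33, 39, 47, 60, 74, 83, 97]
Sum[1..8] = prefix[9] - prefix[1] = 97 - 11 = 86


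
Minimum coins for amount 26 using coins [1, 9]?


dp[0]=0; dp[i]=1+min(dp[i-c] for c in coins)
...dp[21]=5, dp[22]=6, dp[23]=7, dp[24]=8, dp[25]=9, dp[26]=10
Minimum coins for 26 = 10


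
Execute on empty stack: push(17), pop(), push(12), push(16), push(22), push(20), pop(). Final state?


push(17) -> [17]
pop() returns 17 -> []
push(12) -> [12]
push(16) -> [12, 16]
push(22) -> [12, 16, 22]
push(20) -> [12, 16, 22, 20]
pop() returns 20 -> [12, 16, 22]
Final stack (bottom to top): [12, 16, 22]
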